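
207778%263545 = 207778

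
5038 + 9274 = 14312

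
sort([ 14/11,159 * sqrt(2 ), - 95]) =[ - 95,  14/11, 159*sqrt (2 )]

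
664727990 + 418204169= 1082932159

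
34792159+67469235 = 102261394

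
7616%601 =404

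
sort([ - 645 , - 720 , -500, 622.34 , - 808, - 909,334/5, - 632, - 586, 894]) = [ - 909, - 808, - 720,- 645,  -  632, - 586, - 500 , 334/5,  622.34,894 ]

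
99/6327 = 11/703 = 0.02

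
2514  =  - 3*( - 838)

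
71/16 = 4 + 7/16 = 4.44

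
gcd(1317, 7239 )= 3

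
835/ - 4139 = - 835/4139 = - 0.20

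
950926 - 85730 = 865196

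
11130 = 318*35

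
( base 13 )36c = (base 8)1125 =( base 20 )19h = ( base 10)597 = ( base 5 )4342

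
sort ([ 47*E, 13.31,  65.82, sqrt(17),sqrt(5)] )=[ sqrt(  5),sqrt( 17 ),13.31, 65.82, 47*E ]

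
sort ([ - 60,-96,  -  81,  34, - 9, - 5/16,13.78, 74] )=[  -  96, - 81, - 60, - 9,-5/16 , 13.78,34, 74 ]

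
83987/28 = 2999 + 15/28  =  2999.54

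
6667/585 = 11 + 232/585 = 11.40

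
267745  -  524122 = -256377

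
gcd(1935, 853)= 1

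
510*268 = 136680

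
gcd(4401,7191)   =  9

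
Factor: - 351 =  - 3^3 * 13^1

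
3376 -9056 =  - 5680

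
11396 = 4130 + 7266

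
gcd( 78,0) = 78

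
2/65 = 2/65 = 0.03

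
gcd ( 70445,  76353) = 1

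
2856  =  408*7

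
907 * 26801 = 24308507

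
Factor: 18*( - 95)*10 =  - 2^2*3^2*5^2*19^1 = - 17100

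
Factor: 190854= 2^1*3^2 * 23^1 * 461^1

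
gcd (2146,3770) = 58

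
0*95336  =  0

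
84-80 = 4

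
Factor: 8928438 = 2^1*  3^1*1488073^1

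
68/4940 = 17/1235 = 0.01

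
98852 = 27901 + 70951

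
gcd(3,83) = 1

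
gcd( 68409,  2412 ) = 9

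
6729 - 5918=811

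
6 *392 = 2352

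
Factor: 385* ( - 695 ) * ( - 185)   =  5^3*7^1*11^1 * 37^1 * 139^1 = 49501375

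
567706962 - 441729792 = 125977170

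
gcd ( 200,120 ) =40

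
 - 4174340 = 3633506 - 7807846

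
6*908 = 5448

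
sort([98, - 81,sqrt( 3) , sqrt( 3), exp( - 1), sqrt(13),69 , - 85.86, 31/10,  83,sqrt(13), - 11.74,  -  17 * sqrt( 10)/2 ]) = [  -  85.86, - 81,-17*sqrt ( 10)/2, - 11.74, exp( - 1) , sqrt(3) , sqrt(3),31/10, sqrt(13),sqrt(13 ),69 , 83, 98] 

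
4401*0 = 0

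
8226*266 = 2188116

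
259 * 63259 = 16384081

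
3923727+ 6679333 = 10603060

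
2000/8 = 250 = 250.00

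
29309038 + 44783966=74093004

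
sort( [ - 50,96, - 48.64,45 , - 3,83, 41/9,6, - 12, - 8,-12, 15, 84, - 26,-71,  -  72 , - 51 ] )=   [ - 72, - 71, - 51, - 50, - 48.64, - 26, - 12, - 12, - 8, - 3,41/9,6,15,45,83,84,96 ]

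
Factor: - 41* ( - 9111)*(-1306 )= -2^1*3^1 * 41^1*653^1*3037^1 = - 487857606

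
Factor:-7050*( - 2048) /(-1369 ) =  - 2^12*3^1*5^2*37^ ( - 2)*47^1 = -14438400/1369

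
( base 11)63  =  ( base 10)69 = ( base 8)105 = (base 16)45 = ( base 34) 21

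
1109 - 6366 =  - 5257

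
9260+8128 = 17388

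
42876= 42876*1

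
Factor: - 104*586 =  - 60944 = - 2^4 * 13^1  *  293^1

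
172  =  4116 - 3944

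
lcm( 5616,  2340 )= 28080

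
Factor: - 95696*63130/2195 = -2^5*59^1 * 107^1*439^( - 1 )*5981^1 = - 1208257696/439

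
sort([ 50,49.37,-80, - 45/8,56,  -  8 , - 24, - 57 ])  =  [ -80, - 57, - 24 , - 8, - 45/8,49.37,50,56 ] 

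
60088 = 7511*8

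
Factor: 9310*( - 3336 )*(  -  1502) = 2^5*3^1*5^1*7^2*19^1 * 139^1*751^1 =46649356320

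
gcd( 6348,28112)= 4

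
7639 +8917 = 16556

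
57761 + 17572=75333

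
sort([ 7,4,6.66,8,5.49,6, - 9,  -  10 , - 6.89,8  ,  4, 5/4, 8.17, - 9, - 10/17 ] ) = [ - 10, - 9, - 9,  -  6.89 , - 10/17,5/4,4, 4,5.49,6,6.66,7, 8,8, 8.17]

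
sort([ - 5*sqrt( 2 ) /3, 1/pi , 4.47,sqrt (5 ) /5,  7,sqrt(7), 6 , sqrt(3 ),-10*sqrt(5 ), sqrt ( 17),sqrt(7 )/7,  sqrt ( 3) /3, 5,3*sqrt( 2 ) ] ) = [-10*sqrt( 5), - 5*sqrt ( 2 ) /3,1/pi,sqrt( 7 ) /7, sqrt( 5)/5, sqrt( 3 )/3,sqrt( 3),sqrt(7),sqrt (17),3  *  sqrt(2 ),4.47, 5,6, 7]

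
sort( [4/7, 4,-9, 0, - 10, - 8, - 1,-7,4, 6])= [-10, - 9,  -  8, - 7, - 1,0,4/7, 4,4, 6 ] 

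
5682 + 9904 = 15586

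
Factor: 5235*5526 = 2^1*3^3* 5^1*307^1*349^1 = 28928610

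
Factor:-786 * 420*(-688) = 2^7*3^2*5^1*7^1 * 43^1*131^1 = 227122560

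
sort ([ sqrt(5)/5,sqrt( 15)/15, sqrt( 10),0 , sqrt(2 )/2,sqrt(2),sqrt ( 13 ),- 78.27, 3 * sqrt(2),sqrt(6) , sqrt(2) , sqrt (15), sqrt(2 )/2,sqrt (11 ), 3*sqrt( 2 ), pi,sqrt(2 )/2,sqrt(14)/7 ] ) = [  -  78.27, 0,sqrt( 15)/15 , sqrt( 5 )/5,sqrt( 14)/7 , sqrt (2 ) /2,sqrt( 2)/2,sqrt ( 2 ) /2,sqrt( 2 ),sqrt(2 ),  sqrt(6),pi,sqrt( 10),sqrt(11),sqrt (13),sqrt ( 15), 3*sqrt(2 ),  3*sqrt(2) ]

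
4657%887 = 222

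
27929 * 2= 55858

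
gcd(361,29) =1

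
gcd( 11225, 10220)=5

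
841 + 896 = 1737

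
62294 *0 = 0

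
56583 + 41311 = 97894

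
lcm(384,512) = 1536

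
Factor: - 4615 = -5^1*13^1*71^1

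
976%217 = 108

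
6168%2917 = 334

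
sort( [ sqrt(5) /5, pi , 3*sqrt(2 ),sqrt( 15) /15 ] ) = [sqrt( 15) /15, sqrt (5 ) /5,pi,3*sqrt( 2 )]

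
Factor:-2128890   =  -2^1*3^1*5^1 *29^1*2447^1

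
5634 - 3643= 1991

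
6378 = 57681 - 51303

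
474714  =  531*894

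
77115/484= 77115/484 =159.33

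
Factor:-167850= - 2^1 *3^2 * 5^2 *373^1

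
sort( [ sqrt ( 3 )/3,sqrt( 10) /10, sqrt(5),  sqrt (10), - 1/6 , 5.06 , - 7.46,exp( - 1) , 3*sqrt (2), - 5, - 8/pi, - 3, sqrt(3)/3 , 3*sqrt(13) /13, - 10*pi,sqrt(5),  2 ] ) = [ - 10* pi, - 7.46, - 5, - 3,-8/pi, - 1/6, sqrt(10 ) /10, exp(-1 ),  sqrt(  3) /3, sqrt( 3)/3, 3 * sqrt( 13)/13, 2, sqrt( 5),sqrt(5),sqrt(10 ) , 3*sqrt(2) , 5.06]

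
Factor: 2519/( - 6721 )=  - 229/611=- 13^( - 1)*47^( - 1)*229^1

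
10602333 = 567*18699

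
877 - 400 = 477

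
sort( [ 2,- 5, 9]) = [-5, 2,9 ]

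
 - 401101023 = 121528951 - 522629974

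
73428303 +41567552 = 114995855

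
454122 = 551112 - 96990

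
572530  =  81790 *7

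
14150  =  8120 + 6030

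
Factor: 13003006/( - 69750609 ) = - 2^1*3^( - 1)*17^(-1)*223^( - 1)*421^1*6133^ (  -  1 )*15443^1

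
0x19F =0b110011111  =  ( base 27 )FA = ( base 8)637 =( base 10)415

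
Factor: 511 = 7^1*73^1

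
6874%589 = 395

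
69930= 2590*27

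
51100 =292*175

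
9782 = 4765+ 5017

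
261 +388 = 649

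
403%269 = 134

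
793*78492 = 62244156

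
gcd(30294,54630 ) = 18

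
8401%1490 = 951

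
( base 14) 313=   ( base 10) 605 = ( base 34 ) HR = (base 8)1135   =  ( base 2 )1001011101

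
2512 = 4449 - 1937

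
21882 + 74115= 95997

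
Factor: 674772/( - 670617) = -2^2*3^ ( - 1)*7^1*29^1 * 269^ ( - 1) = - 812/807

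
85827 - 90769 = -4942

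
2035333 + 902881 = 2938214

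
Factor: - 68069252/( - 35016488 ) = 17017313/8754122 = 2^( - 1 )*13^(  -  1)*23^(-1)*14639^( - 1)*17017313^1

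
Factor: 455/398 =2^(-1) *5^1*7^1 *13^1 * 199^( -1)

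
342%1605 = 342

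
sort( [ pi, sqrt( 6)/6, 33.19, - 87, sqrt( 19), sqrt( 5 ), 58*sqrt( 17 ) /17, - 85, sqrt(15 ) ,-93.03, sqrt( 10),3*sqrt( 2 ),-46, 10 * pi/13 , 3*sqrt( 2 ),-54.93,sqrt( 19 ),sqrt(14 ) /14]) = [ - 93.03,  -  87, - 85, - 54.93,-46, sqrt ( 14)/14,sqrt( 6 ) /6 , sqrt( 5), 10*pi/13,pi,sqrt(10), sqrt(  15 ), 3*sqrt(2 ) , 3 * sqrt( 2 ),sqrt( 19 ), sqrt(19),58*sqrt( 17 )/17,33.19]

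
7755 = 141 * 55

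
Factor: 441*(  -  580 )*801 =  - 204879780= - 2^2*3^4*5^1*7^2*29^1*89^1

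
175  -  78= 97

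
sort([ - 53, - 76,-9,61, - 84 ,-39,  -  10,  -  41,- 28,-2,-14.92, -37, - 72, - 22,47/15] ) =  [-84, - 76, - 72, - 53,-41,-39,-37, - 28, - 22, - 14.92,-10,-9,  -  2, 47/15 , 61 ]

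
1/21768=1/21768 = 0.00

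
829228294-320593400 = 508634894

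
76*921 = 69996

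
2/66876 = 1/33438 = 0.00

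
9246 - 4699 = 4547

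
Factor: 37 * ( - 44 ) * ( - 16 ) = 26048 =2^6*11^1 * 37^1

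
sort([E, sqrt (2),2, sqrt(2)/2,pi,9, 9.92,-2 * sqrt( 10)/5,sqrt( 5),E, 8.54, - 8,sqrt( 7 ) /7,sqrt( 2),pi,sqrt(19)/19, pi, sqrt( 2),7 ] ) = [ - 8, - 2*sqrt( 10 ) /5, sqrt( 19)/19,sqrt(7) /7,sqrt( 2 ) /2,sqrt( 2),sqrt(2), sqrt( 2),2,sqrt(5),E,E,pi,pi, pi, 7,8.54, 9 , 9.92] 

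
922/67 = 13+51/67 = 13.76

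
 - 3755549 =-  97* 38717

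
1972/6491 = 1972/6491 = 0.30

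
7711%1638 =1159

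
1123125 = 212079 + 911046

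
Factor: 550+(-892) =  -2^1 * 3^2 * 19^1 =-342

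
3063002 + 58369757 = 61432759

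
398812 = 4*99703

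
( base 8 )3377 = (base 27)2C9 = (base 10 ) 1791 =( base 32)1NV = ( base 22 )3f9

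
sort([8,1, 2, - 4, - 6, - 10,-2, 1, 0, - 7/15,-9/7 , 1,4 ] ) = [- 10, - 6, - 4 , - 2, - 9/7, - 7/15,0,1,1,1 , 2, 4,8]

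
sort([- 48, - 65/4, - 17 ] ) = [-48, - 17, - 65/4]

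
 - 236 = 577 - 813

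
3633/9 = 1211/3  =  403.67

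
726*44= 31944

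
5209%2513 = 183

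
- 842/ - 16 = 52 + 5/8 = 52.62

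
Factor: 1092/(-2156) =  - 39/77 = - 3^1* 7^( - 1 ) * 11^( - 1 )*13^1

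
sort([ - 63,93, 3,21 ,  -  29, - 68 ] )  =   [ - 68, - 63 ,-29,3 , 21,93]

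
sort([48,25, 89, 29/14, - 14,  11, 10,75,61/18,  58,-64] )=[  -  64, - 14,29/14,61/18,10,11,25, 48,58, 75,89 ] 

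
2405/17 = 141 + 8/17 =141.47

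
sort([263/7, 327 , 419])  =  [ 263/7,  327,419] 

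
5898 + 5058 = 10956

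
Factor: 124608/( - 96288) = - 22/17 = - 2^1*11^1*17^( - 1)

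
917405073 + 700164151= 1617569224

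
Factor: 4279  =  11^1*389^1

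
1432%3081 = 1432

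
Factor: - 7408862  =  -2^1 * 29^1*  127739^1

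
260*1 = 260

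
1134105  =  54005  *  21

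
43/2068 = 43/2068 = 0.02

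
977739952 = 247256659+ 730483293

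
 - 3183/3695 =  - 1 + 512/3695 = - 0.86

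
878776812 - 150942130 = 727834682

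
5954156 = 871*6836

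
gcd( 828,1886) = 46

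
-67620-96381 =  - 164001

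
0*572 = 0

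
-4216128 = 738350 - 4954478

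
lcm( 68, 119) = 476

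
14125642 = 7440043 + 6685599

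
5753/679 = 8 + 321/679 = 8.47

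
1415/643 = 1415/643 = 2.20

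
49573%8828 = 5433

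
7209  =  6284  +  925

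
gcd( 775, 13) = 1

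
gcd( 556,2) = 2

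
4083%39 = 27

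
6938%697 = 665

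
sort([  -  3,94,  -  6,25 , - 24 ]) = [ - 24, - 6,-3, 25,94 ]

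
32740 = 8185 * 4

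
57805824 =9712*5952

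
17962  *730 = 13112260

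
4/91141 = 4/91141=0.00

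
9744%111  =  87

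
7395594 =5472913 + 1922681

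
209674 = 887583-677909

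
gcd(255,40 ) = 5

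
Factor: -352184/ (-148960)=2^( - 2)*5^(  -  1)*7^( -1 )*331^1  =  331/140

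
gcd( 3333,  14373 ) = 3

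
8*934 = 7472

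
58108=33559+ 24549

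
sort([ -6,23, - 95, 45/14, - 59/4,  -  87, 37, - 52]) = [ - 95, - 87, - 52, - 59/4, - 6, 45/14, 23, 37]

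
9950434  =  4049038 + 5901396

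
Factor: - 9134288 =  - 2^4*19^1*30047^1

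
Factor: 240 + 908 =1148 =2^2*7^1*41^1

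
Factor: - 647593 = -647593^1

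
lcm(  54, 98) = 2646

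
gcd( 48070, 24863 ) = 23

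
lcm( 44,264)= 264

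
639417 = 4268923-3629506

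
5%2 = 1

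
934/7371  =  934/7371 = 0.13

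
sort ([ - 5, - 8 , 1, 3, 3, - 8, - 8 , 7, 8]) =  [ - 8, - 8, - 8, -5,1 , 3, 3, 7 , 8]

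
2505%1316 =1189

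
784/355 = 2 + 74/355 = 2.21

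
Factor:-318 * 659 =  - 209562 = - 2^1*3^1*53^1*659^1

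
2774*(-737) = -2044438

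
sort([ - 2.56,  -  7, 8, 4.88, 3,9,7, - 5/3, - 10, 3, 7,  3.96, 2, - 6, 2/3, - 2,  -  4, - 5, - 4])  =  [ -10, - 7, - 6, - 5,-4,  -  4,  -  2.56, - 2, - 5/3,2/3,2,3,3,3.96,4.88, 7, 7,8, 9 ] 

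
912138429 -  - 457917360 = 1370055789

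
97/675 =97/675 =0.14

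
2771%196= 27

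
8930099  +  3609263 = 12539362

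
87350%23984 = 15398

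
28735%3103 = 808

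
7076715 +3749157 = 10825872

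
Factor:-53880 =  - 2^3*3^1*5^1*449^1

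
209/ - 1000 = -1 + 791/1000 = -  0.21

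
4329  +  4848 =9177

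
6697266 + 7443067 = 14140333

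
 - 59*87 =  - 5133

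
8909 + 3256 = 12165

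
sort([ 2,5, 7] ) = [2, 5, 7 ]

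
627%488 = 139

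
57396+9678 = 67074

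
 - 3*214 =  - 642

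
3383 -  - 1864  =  5247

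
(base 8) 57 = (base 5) 142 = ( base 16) 2F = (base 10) 47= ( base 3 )1202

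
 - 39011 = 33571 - 72582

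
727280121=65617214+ 661662907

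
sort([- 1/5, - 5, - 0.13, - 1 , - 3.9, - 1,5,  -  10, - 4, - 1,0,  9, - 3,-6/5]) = [ - 10 , - 5, - 4,  -  3.9, - 3, - 6/5, - 1, - 1, -1, - 1/5, - 0.13  ,  0, 5, 9 ]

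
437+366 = 803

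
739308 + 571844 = 1311152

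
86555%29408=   27739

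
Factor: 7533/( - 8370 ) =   -  9/10 = - 2^( - 1 )*3^2 * 5^( - 1) 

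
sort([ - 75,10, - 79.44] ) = [ - 79.44, - 75,10 ]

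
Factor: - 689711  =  -11^1* 62701^1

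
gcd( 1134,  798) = 42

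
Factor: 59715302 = 2^1*113^1*131^1*2017^1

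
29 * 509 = 14761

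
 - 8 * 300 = - 2400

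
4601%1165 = 1106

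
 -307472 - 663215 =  - 970687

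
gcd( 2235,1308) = 3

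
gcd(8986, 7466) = 2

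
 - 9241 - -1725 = - 7516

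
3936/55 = 71  +  31/55 = 71.56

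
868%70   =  28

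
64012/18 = 3556 + 2/9 = 3556.22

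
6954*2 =13908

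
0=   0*838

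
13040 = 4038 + 9002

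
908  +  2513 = 3421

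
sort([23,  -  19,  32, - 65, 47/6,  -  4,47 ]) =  [ -65,  -  19,-4, 47/6, 23  ,  32,47 ]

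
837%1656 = 837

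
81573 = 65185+16388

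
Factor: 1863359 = 661^1*2819^1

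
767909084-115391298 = 652517786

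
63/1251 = 7/139=0.05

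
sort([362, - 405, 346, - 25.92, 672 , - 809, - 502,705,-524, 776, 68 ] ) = [ - 809, - 524, - 502,  -  405,- 25.92,68, 346 , 362, 672, 705, 776]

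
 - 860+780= - 80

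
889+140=1029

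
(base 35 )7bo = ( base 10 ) 8984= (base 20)1294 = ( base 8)21430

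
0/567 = 0 = 0.00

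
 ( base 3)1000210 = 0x2ee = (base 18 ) 25c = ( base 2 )1011101110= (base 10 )750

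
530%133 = 131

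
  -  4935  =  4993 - 9928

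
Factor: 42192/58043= 2^4*3^2*293^1*58043^( - 1 )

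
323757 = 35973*9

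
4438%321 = 265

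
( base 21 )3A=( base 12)61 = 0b1001001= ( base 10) 73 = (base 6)201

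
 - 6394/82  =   - 3197/41 =-77.98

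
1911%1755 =156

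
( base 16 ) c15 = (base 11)2362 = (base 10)3093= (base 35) 2id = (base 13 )153C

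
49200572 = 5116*9617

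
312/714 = 52/119  =  0.44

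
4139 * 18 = 74502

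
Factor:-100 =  - 2^2* 5^2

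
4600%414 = 46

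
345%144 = 57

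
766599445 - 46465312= 720134133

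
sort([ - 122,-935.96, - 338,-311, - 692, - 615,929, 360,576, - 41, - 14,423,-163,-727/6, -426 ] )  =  [ - 935.96, - 692 , - 615, -426, - 338, - 311, - 163 , - 122, - 727/6, - 41, - 14,360, 423,576,929 ]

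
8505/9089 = 8505/9089 = 0.94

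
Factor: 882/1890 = 7/15 = 3^(  -  1)*5^ (- 1)*7^1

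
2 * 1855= 3710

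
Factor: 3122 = 2^1*7^1*223^1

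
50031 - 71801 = -21770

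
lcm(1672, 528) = 10032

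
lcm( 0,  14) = 0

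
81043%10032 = 787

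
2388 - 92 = 2296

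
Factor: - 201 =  - 3^1 * 67^1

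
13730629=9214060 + 4516569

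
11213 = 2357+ 8856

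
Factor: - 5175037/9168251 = -7^2*105613^1*9168251^( - 1 )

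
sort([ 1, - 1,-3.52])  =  [-3.52,  -  1, 1] 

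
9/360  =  1/40 = 0.03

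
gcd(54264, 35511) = 399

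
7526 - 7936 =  - 410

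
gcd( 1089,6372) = 9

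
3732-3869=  - 137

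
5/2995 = 1/599 = 0.00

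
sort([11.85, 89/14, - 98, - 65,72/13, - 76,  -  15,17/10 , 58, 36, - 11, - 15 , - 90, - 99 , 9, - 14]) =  [ - 99, - 98,-90, - 76 , - 65,  -  15, - 15, - 14, - 11, 17/10  ,  72/13,  89/14,9, 11.85, 36, 58]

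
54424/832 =65 + 43/104 = 65.41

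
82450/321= 256+274/321 = 256.85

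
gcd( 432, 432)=432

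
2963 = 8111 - 5148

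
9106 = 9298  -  192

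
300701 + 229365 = 530066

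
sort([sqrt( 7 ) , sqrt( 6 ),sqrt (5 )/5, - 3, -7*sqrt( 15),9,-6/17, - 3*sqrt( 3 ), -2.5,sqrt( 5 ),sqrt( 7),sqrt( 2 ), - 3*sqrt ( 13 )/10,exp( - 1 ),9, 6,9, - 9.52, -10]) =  [ - 7 *sqrt( 15), - 10, - 9.52,- 3 * sqrt( 3 ),-3, - 2.5,  -  3*sqrt(13 ) /10,-6/17 , exp( - 1),sqrt(5)/5 , sqrt (2), sqrt( 5 ), sqrt(6 ),sqrt( 7), sqrt( 7),6,9,9, 9]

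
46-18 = 28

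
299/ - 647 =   -  1 + 348/647 = - 0.46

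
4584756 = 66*69466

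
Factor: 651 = 3^1*7^1*31^1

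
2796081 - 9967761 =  - 7171680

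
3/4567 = 3/4567 = 0.00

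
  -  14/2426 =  -1 + 1206/1213 =- 0.01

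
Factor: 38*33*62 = 2^2*3^1*11^1*19^1*31^1 = 77748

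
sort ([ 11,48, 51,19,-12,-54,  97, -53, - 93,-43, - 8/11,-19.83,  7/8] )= [-93,-54,-53,-43,-19.83,-12,- 8/11,7/8, 11 , 19, 48,51, 97 ]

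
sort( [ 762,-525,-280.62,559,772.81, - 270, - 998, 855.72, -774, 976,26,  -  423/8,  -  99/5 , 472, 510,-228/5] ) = [ - 998 ,-774, - 525, - 280.62,-270, - 423/8,- 228/5, - 99/5,26,472 , 510,  559,762,  772.81, 855.72,976]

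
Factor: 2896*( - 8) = - 2^7*181^1 =-  23168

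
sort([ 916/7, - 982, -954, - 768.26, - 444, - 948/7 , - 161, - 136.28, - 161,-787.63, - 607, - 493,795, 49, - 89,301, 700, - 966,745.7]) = [ - 982 , - 966, - 954, - 787.63, - 768.26 , - 607, - 493 , - 444, - 161, - 161, - 136.28, - 948/7,- 89,49,916/7, 301,700,745.7, 795]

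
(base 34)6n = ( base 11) 197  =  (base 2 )11100011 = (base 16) e3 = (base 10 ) 227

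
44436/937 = 47 + 397/937 = 47.42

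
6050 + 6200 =12250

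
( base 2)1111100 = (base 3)11121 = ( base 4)1330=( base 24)54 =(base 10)124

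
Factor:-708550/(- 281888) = 2^(-4 )*5^2*23^( - 1)*37^1 = 925/368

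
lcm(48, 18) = 144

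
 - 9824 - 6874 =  - 16698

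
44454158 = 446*99673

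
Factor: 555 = 3^1*5^1*37^1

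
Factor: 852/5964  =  7^(-1 ) = 1/7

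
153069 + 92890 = 245959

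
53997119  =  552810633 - 498813514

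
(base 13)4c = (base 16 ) 40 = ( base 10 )64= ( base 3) 2101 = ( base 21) 31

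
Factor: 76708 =2^2 * 127^1*151^1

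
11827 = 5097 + 6730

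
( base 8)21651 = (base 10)9129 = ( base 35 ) 7FT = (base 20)12g9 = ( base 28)BI1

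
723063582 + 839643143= 1562706725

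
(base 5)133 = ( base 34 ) 19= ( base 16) 2b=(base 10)43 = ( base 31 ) 1c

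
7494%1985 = 1539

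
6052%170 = 102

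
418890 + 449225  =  868115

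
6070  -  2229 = 3841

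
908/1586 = 454/793 =0.57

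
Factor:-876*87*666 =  - 2^3 * 3^4*29^1*37^1*73^1=- 50757192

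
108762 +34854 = 143616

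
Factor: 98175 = 3^1*5^2*7^1*11^1*17^1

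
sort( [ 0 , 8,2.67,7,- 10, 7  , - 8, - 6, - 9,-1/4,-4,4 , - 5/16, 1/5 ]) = [ -10, - 9, - 8, - 6, - 4,-5/16,- 1/4, 0,1/5, 2.67, 4, 7,7,8 ] 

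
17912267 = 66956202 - 49043935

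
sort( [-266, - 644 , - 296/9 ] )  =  [  -  644, - 266, - 296/9]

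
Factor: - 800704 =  - 2^6*12511^1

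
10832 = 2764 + 8068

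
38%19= 0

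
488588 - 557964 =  - 69376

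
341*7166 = 2443606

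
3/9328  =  3/9328  =  0.00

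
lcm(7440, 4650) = 37200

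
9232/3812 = 2 +402/953 = 2.42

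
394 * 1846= 727324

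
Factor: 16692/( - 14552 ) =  - 39/34 = - 2^( - 1 )*3^1*13^1*17^ ( -1) 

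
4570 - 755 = 3815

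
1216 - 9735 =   -  8519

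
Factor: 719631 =3^3 * 11^1*2423^1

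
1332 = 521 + 811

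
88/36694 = 44/18347 = 0.00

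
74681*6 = 448086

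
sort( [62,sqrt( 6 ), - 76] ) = [ - 76, sqrt( 6),62]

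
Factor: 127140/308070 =26/63 = 2^1*3^( -2 )*7^(-1)*13^1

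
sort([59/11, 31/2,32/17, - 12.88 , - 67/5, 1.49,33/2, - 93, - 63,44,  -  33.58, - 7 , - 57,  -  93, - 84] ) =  [ - 93, - 93, - 84, - 63 , - 57, - 33.58, -67/5, - 12.88, -7,  1.49, 32/17,59/11 , 31/2,33/2, 44] 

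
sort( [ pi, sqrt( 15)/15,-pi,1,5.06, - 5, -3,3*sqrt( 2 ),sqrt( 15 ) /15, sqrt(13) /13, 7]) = [ - 5, - pi ,-3,sqrt ( 15 )/15,sqrt(15 )/15,sqrt (13 ) /13,1, pi, 3*sqrt(2) , 5.06,7] 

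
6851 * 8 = 54808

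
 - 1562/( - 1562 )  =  1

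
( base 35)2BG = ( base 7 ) 11212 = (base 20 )72b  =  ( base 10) 2851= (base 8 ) 5443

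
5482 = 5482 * 1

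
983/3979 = 983/3979 = 0.25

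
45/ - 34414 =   -  45/34414 = - 0.00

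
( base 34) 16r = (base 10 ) 1387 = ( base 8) 2553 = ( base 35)14m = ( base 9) 1811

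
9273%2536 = 1665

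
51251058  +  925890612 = 977141670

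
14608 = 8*1826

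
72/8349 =24/2783= 0.01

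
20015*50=1000750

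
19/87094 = 19/87094=0.00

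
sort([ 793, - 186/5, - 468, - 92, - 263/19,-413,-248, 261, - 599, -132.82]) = [  -  599, - 468, - 413  ,-248, - 132.82, - 92, - 186/5, - 263/19, 261, 793]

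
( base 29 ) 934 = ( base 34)6LA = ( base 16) 1DEC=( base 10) 7660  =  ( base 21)H7G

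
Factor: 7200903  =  3^1 * 29^1*37^1*2237^1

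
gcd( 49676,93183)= 1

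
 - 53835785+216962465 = 163126680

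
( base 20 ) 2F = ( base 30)1P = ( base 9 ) 61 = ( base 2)110111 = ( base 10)55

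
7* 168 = 1176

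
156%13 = 0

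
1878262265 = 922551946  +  955710319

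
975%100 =75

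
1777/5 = 1777/5 = 355.40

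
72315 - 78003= - 5688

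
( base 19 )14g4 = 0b10000110100011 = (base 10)8611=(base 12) 4b97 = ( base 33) 7TV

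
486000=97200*5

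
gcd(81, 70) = 1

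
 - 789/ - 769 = 789/769  =  1.03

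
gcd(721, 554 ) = 1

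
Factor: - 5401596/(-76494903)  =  1800532/25498301 = 2^2*23^1*71^(-1)*197^(-1 ) * 1823^(-1 )*19571^1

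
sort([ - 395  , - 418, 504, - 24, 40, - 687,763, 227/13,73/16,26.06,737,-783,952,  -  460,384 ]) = [ - 783, - 687, - 460, - 418, - 395, - 24,  73/16,227/13,26.06, 40,384 , 504,737,763,952 ]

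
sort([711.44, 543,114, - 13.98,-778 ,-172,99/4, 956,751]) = [ - 778, - 172, - 13.98,99/4,114, 543,711.44,751, 956 ]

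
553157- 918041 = - 364884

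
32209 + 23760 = 55969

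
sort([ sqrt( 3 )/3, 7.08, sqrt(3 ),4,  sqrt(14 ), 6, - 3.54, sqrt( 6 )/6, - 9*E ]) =[ - 9*E, - 3.54, sqrt (6)/6,sqrt(3) /3, sqrt(3), sqrt(14) , 4,6,7.08 ]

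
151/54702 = 151/54702 = 0.00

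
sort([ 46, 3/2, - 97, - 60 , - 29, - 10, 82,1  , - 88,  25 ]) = [ - 97 ,-88 , - 60, - 29 , - 10, 1 , 3/2, 25, 46 , 82]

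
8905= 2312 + 6593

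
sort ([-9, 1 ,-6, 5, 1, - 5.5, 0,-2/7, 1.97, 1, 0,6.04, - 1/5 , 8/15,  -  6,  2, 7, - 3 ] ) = [ -9, - 6,-6,  -  5.5,- 3, - 2/7, - 1/5, 0, 0,8/15,1,1, 1, 1.97,2,5,6.04,7 ] 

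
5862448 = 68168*86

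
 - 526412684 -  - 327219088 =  - 199193596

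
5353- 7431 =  - 2078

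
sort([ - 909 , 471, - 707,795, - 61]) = [ - 909, - 707, - 61,471,795]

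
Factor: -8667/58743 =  - 9/61 = - 3^2*61^(-1)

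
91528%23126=22150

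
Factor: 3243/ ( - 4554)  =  -47/66 = - 2^(-1) * 3^( - 1)*11^( - 1 )*47^1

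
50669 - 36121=14548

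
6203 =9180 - 2977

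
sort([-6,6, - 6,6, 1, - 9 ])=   [ - 9, - 6, - 6, 1,6,6 ] 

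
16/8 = 2 = 2.00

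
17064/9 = 1896  =  1896.00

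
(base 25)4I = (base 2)1110110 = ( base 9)141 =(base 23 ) 53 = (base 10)118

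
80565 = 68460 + 12105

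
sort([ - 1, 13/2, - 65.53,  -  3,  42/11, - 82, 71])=[ - 82 , - 65.53, - 3, - 1, 42/11, 13/2,71]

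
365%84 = 29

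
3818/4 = 954+ 1/2 = 954.50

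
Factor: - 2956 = - 2^2*739^1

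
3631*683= 2479973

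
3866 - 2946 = 920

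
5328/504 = 10 + 4/7  =  10.57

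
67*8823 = 591141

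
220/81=2 + 58/81= 2.72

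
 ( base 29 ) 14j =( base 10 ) 976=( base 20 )28G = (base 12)694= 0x3d0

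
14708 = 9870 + 4838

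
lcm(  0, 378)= 0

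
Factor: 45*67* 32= 2^5*3^2 * 5^1*67^1= 96480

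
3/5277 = 1/1759 = 0.00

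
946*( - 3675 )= - 3476550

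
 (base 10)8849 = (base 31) 96E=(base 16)2291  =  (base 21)K18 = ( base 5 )240344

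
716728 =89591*8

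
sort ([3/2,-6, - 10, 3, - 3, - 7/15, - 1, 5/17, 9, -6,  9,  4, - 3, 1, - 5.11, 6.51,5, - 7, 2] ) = [ - 10, - 7, - 6,-6,-5.11, - 3, - 3, - 1  ,  -  7/15, 5/17, 1, 3/2,2, 3,  4,5,6.51,9,9]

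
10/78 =5/39 = 0.13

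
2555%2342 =213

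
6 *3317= 19902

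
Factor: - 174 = -2^1*3^1*29^1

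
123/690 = 41/230 = 0.18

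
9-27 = - 18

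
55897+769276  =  825173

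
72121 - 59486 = 12635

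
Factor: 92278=2^1*29^1 *37^1*43^1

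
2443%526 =339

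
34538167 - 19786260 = 14751907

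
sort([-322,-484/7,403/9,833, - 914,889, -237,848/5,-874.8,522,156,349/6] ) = [ - 914, - 874.8,-322 , - 237,  -  484/7, 403/9,349/6, 156,848/5,  522,833, 889] 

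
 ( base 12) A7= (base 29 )4B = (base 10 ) 127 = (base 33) 3s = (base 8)177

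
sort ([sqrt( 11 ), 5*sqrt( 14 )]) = [sqrt( 11 ),  5*sqrt( 14 ) ]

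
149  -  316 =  -167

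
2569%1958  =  611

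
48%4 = 0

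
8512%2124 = 16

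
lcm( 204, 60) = 1020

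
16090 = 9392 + 6698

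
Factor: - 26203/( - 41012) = 2^( - 2)*10253^ (-1 ) * 26203^1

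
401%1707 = 401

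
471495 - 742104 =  - 270609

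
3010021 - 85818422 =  - 82808401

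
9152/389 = 9152/389  =  23.53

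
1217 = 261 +956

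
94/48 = 47/24=1.96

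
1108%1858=1108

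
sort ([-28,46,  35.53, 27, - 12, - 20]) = [- 28, - 20, - 12, 27,35.53, 46 ]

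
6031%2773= 485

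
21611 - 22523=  - 912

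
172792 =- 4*( - 43198)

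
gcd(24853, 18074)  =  1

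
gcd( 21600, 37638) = 54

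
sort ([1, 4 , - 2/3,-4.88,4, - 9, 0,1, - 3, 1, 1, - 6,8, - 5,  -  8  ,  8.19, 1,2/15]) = [-9, - 8,-6,  -  5, - 4.88,- 3,  -  2/3, 0,2/15, 1,  1  ,  1,  1,1, 4, 4,8,8.19]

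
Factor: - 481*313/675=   -  3^( - 3)*5^(  -  2)* 13^1*37^1 *313^1=- 150553/675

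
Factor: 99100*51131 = 2^2*5^2*991^1  *  51131^1 =5067082100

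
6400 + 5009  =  11409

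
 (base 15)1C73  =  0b1100000100111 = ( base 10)6183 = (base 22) CH1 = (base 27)8D0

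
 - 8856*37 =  - 327672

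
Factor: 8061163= 11^1*732833^1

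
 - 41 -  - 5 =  - 36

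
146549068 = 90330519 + 56218549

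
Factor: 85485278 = 2^1*61^1*71^2 * 139^1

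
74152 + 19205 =93357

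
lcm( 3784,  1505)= 132440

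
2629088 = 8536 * 308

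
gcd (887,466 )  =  1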